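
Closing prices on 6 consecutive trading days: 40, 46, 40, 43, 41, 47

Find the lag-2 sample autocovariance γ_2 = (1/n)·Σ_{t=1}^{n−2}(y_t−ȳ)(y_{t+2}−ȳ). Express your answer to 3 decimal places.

Mean ȳ = (40 + 46 + 40 + 43 + 41 + 47)/6 = 42.8333
Deviations: -2.8333, 3.1667, -2.8333, 0.1667, -1.8333, 4.1667
Σ_{t=1}^{4}(y_t−ȳ)(y_{t+2}−ȳ) = 14.4444
γ_2 = 14.4444 / 6 = 2.407

2.407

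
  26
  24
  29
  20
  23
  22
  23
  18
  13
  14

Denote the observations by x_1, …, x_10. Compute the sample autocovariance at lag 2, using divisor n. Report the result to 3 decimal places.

5.612

Mean x̄ = (26 + 24 + 29 + 20 + 23 + 22 + 23 + 18 + 13 + 14)/10 = 21.2000
Σ_{t=1}^{8}(x_t−x̄)(x_{t+2}−x̄) = 56.1200
γ_2 = 56.1200 / 10 = 5.612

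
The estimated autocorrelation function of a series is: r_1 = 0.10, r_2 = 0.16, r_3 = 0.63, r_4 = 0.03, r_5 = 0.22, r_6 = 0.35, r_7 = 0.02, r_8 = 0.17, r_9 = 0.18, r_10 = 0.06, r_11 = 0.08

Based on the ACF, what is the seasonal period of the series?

The largest autocorrelation is r_3 = 0.63, with a weaker echo at lag 6 (0.35); the remaining lags stay at or below 0.22.
The dominant spike at lag 3 indicates a seasonal period of 3.

3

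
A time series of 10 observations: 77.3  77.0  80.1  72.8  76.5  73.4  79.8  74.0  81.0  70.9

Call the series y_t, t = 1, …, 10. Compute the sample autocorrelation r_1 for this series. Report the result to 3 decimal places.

Mean ȳ = (77.3 + 77.0 + 80.1 + 72.8 + 76.5 + 73.4 + 79.8 + 74.0 + 81.0 + 70.9)/10 = 76.2800
Numerator Σ_{t=1}^{9}(y_t−ȳ)(y_{t+1}−ȳ) = -65.5264
Denominator Σ(y_t−ȳ)² = 105.4160
r_1 = -65.5264 / 105.4160 = -0.622

-0.622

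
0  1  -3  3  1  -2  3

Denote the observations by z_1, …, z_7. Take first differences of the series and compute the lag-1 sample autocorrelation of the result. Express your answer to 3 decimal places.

First differences Δz: 1, -4, 6, -2, -3, 5
Mean of differences = 0.5000
Numerator Σ(Δz_t−Δz̄)(Δz_{t+1}−Δz̄) = -47.7500
Denominator Σ(Δz_t−Δz̄)² = 89.5000
r_1(Δz) = -47.7500 / 89.5000 = -0.534

-0.534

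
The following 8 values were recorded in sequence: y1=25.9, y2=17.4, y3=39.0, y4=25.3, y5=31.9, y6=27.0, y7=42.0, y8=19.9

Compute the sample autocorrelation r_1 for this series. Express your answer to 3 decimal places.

-0.527

Mean ȳ = (25.9 + 17.4 + 39.0 + 25.3 + 31.9 + 27.0 + 42.0 + 19.9)/8 = 28.5500
Deviations from mean: -2.6500, -11.1500, 10.4500, -3.2500, 3.3500, -1.5500, 13.4500, -8.6500
Σ(y_t−ȳ)(y_{t+1}−ȳ) = (29.5475) + (-116.5175) + (-33.9625) + (-10.8875) + (-5.1925) + (-20.8475) + (-116.3425) = -274.2025
Denominator Σ(y_t−ȳ)² = 520.4600
r_1 = -274.2025 / 520.4600 = -0.527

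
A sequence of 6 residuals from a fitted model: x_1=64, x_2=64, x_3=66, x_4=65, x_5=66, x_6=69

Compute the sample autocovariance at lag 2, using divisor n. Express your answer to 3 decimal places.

Mean x̄ = (64 + 64 + 66 + 65 + 66 + 69)/6 = 65.6667
Deviations: -1.6667, -1.6667, 0.3333, -0.6667, 0.3333, 3.3333
Σ_{t=1}^{4}(x_t−x̄)(x_{t+2}−x̄) = -1.5556
γ_2 = -1.5556 / 6 = -0.259

-0.259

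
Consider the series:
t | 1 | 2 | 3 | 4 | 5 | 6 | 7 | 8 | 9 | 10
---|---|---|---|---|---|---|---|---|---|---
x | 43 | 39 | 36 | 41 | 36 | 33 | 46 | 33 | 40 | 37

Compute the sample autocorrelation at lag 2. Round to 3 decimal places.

0.080

Mean x̄ = (43 + 39 + 36 + 41 + 36 + 33 + 46 + 33 + 40 + 37)/10 = 38.4000
Numerator Σ_{t=1}^{8}(x_t−x̄)(x_{t+2}−x̄) = 12.8800
Denominator Σ(x_t−x̄)² = 160.4000
r_2 = 12.8800 / 160.4000 = 0.080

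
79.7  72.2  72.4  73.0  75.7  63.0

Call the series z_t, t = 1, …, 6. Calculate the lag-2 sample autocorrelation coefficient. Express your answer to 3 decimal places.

Mean z̄ = (79.7 + 72.2 + 72.4 + 73.0 + 75.7 + 63.0)/6 = 72.6667
Numerator Σ_{t=1}^{4}(z_t−z̄)(z_{t+2}−z̄) = -6.0622
Denominator Σ(z_t−z̄)² = 152.5133
r_2 = -6.0622 / 152.5133 = -0.040

-0.040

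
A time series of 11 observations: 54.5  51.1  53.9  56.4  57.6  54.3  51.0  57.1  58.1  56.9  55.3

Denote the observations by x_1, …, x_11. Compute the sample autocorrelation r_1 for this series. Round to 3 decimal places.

Mean x̄ = (54.5 + 51.1 + 53.9 + 56.4 + 57.6 + 54.3 + 51.0 + 57.1 + 58.1 + 56.9 + 55.3)/11 = 55.1091
Numerator Σ_{t=1}^{10}(x_t−x̄)(x_{t+1}−x̄) = 13.7254
Denominator Σ(x_t−x̄)² = 59.4691
r_1 = 13.7254 / 59.4691 = 0.231

0.231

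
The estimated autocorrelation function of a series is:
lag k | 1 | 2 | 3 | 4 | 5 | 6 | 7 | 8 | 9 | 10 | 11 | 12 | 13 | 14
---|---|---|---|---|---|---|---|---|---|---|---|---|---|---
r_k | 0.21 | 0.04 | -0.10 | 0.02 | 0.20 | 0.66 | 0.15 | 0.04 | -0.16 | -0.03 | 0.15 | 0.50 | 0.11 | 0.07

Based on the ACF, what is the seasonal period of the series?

6

The largest autocorrelation is r_6 = 0.66, with a weaker echo at lag 12 (0.50); the remaining lags stay at or below 0.21. The elevated value at lag 1 (0.21), dropping to 0.04 at lag 2, reflects decaying short-term dependence rather than seasonality.
The dominant spike at lag 6 indicates a seasonal period of 6.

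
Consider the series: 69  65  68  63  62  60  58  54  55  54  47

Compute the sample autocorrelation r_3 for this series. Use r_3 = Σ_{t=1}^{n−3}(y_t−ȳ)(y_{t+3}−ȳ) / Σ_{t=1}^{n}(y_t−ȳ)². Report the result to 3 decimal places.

0.237

Mean ȳ = (69 + 65 + 68 + 63 + 62 + 60 + 58 + 54 + 55 + 54 + 47)/11 = 59.5455
Numerator Σ_{t=1}^{8}(y_t−ȳ)(y_{t+3}−ȳ) = 107.0165
Denominator Σ(y_t−ȳ)² = 450.7273
r_3 = 107.0165 / 450.7273 = 0.237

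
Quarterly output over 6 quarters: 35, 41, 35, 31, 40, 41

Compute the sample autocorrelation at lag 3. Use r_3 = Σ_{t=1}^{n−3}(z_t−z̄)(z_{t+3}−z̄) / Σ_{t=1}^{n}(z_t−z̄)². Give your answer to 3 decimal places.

0.188

Mean z̄ = (35 + 41 + 35 + 31 + 40 + 41)/6 = 37.1667
Deviations from mean: -2.1667, 3.8333, -2.1667, -6.1667, 2.8333, 3.8333
Σ(z_t−z̄)(z_{t+3}−z̄) = (13.3611) + (10.8611) + (-8.3056) = 15.9167
Denominator Σ(z_t−z̄)² = 84.8333
r_3 = 15.9167 / 84.8333 = 0.188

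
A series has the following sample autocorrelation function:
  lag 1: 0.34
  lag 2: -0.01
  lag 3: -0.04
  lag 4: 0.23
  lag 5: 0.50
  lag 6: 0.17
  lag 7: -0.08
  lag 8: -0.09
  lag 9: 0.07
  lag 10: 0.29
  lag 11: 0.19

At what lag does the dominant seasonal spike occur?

The largest autocorrelation is r_5 = 0.50; the remaining lags stay at or below 0.34.
The dominant spike at lag 5 indicates a seasonal period of 5.

5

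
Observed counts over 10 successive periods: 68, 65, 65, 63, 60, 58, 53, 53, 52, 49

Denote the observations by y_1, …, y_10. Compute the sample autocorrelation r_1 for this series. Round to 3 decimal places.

0.691

Mean ȳ = (68 + 65 + 65 + 63 + 60 + 58 + 53 + 53 + 52 + 49)/10 = 58.6000
Numerator Σ_{t=1}^{9}(y_t−ȳ)(y_{t+1}−ȳ) = 269.6400
Denominator Σ(y_t−ȳ)² = 390.4000
r_1 = 269.6400 / 390.4000 = 0.691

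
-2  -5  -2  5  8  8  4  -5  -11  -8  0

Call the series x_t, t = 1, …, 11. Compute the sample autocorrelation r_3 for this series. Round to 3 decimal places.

Mean x̄ = (-2 − 5 − 2 + 5 + 8 + 8 + 4 − 5 − 11 − 8 + 0)/11 = -0.7273
Numerator Σ_{t=1}^{8}(x_t−x̄)(x_{t+3}−x̄) = -193.0413
Denominator Σ(x_t−x̄)² = 406.1818
r_3 = -193.0413 / 406.1818 = -0.475

-0.475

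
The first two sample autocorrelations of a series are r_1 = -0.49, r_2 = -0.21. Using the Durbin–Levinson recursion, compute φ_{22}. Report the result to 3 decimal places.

-0.592

φ_{22} = (r_2 − r_1²) / (1 − r_1²)
r_1² = (-0.49)² = 0.2401
Numerator = -0.21 − 0.2401 = -0.4501; denominator = 1 − 0.2401 = 0.7599
φ_{22} = -0.4501 / 0.7599 = -0.592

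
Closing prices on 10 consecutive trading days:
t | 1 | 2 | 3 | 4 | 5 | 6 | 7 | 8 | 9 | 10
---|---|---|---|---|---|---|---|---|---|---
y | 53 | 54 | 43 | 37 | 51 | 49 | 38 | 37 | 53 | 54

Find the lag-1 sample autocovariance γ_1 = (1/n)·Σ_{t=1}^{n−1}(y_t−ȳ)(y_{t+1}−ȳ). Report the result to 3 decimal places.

7.459

Mean ȳ = (53 + 54 + 43 + 37 + 51 + 49 + 38 + 37 + 53 + 54)/10 = 46.9000
Σ_{t=1}^{9}(y_t−ȳ)(y_{t+1}−ȳ) = 74.5900
γ_1 = 74.5900 / 10 = 7.459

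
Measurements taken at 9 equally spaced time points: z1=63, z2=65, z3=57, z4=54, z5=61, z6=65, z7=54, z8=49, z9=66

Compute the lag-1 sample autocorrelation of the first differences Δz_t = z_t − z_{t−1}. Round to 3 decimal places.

First differences Δz: 2, -8, -3, 7, 4, -11, -5, 17
Mean of differences = 0.3750
Numerator Σ(Δz_t−Δz̄)(Δz_{t+1}−Δz̄) = -53.1406
Denominator Σ(Δz_t−Δz̄)² = 575.8750
r_1(Δz) = -53.1406 / 575.8750 = -0.092

-0.092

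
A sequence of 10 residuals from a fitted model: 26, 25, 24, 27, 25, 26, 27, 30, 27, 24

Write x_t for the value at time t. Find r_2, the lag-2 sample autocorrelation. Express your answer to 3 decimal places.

Mean x̄ = (26 + 25 + 24 + 27 + 25 + 26 + 27 + 30 + 27 + 24)/10 = 26.1000
Numerator Σ_{t=1}^{8}(x_t−x̄)(x_{t+2}−x̄) = -7.3200
Denominator Σ(x_t−x̄)² = 28.9000
r_2 = -7.3200 / 28.9000 = -0.253

-0.253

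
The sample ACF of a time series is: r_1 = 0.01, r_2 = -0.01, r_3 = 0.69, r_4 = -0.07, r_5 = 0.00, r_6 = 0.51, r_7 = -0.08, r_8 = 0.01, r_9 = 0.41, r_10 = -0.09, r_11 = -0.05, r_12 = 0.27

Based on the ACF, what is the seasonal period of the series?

The largest autocorrelation is r_3 = 0.69, with weaker echoes at lags 6 (0.51), 9 (0.41) and 12 (0.27); the remaining lags stay at or below 0.01.
The dominant spike at lag 3 indicates a seasonal period of 3.

3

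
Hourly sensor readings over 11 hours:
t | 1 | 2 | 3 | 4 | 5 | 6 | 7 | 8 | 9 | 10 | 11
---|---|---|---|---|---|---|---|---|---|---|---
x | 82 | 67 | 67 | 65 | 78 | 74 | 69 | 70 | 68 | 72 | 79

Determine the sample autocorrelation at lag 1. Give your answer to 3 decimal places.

-0.043

Mean x̄ = (82 + 67 + 67 + 65 + 78 + 74 + 69 + 70 + 68 + 72 + 79)/11 = 71.9091
Numerator Σ_{t=1}^{10}(x_t−x̄)(x_{t+1}−x̄) = -13.6446
Denominator Σ(x_t−x̄)² = 316.9091
r_1 = -13.6446 / 316.9091 = -0.043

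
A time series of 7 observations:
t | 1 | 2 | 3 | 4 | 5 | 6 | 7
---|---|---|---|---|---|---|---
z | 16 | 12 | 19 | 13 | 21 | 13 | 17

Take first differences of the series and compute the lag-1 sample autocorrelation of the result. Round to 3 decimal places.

-0.875

First differences Δz: -4, 7, -6, 8, -8, 4
Mean of differences = 0.1667
Numerator Σ(Δz_t−Δz̄)(Δz_{t+1}−Δz̄) = -214.1944
Denominator Σ(Δz_t−Δz̄)² = 244.8333
r_1(Δz) = -214.1944 / 244.8333 = -0.875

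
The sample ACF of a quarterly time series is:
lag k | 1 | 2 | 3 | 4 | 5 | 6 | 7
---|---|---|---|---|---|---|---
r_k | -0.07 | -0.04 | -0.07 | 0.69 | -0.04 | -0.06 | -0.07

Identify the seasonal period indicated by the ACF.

The largest autocorrelation is r_4 = 0.69; the remaining lags stay at or below -0.04.
The dominant spike at lag 4 indicates a seasonal period of 4.

4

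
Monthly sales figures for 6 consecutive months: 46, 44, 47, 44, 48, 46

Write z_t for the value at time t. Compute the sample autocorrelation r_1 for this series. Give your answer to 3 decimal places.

Mean z̄ = (46 + 44 + 47 + 44 + 48 + 46)/6 = 45.8333
Deviations from mean: 0.1667, -1.8333, 1.1667, -1.8333, 2.1667, 0.1667
Σ(z_t−z̄)(z_{t+1}−z̄) = (-0.3056) + (-2.1389) + (-2.1389) + (-3.9722) + (0.3611) = -8.1944
Denominator Σ(z_t−z̄)² = 12.8333
r_1 = -8.1944 / 12.8333 = -0.639

-0.639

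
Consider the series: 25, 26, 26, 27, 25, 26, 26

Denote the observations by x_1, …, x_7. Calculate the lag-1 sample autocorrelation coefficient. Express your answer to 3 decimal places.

-0.357

Mean x̄ = (25 + 26 + 26 + 27 + 25 + 26 + 26)/7 = 25.8571
Σ(x_t−x̄)(x_{t+1}−x̄) = (-0.1224) + (0.0204) + (0.1633) + (-0.9796) + (-0.1224) + (0.0204) = -1.0204
Denominator Σ(x_t−x̄)² = 2.8571
r_1 = -1.0204 / 2.8571 = -0.357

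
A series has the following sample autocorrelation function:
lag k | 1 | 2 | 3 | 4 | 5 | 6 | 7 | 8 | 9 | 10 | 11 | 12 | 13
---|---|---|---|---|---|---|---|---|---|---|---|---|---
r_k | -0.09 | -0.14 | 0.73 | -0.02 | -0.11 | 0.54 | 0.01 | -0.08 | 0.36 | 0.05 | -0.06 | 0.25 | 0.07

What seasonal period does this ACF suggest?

3

The largest autocorrelation is r_3 = 0.73, with weaker echoes at lags 6 (0.54), 9 (0.36) and 12 (0.25); the remaining lags stay at or below 0.07.
The dominant spike at lag 3 indicates a seasonal period of 3.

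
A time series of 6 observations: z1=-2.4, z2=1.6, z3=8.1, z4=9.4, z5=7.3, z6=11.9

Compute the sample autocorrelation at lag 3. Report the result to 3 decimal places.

-0.154

Mean z̄ = (-2.4 + 1.6 + 8.1 + 9.4 + 7.3 + 11.9)/6 = 5.9833
Deviations from mean: -8.3833, -4.3833, 2.1167, 3.4167, 1.3167, 5.9167
Σ(z_t−z̄)(z_{t+3}−z̄) = (-28.6431) + (-5.7714) + (12.5236) = -21.8908
Denominator Σ(z_t−z̄)² = 142.3883
r_3 = -21.8908 / 142.3883 = -0.154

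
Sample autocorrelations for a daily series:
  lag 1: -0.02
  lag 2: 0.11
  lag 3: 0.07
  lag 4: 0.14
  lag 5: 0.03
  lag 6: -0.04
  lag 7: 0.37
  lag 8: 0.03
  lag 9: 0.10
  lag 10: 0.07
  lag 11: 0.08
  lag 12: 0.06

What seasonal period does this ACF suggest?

The largest autocorrelation is r_7 = 0.37; the remaining lags stay at or below 0.14.
The dominant spike at lag 7 indicates a seasonal period of 7.

7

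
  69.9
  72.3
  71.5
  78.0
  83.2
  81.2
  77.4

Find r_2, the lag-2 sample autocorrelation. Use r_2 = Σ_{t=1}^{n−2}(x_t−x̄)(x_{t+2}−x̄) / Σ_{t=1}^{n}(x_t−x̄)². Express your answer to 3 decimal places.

0.045

Mean x̄ = (69.9 + 72.3 + 71.5 + 78.0 + 83.2 + 81.2 + 77.4)/7 = 76.2143
Deviations from mean: -6.3143, -3.9143, -4.7143, 1.7857, 6.9857, 4.9857, 1.1857
Σ(x_t−x̄)(x_{t+2}−x̄) = (29.7673) + (-6.9898) + (-32.9327) + (8.9031) + (8.2831) = 7.0310
Denominator Σ(x_t−x̄)² = 155.6686
r_2 = 7.0310 / 155.6686 = 0.045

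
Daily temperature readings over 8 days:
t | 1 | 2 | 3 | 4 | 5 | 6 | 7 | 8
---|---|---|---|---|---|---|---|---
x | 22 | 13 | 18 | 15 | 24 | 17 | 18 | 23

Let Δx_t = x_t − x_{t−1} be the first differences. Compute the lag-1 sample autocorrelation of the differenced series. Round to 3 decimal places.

-0.564

First differences Δx: -9, 5, -3, 9, -7, 1, 5
Mean of differences = 0.1429
Numerator Σ(Δx_t−Δx̄)(Δx_{t+1}−Δx̄) = -152.7347
Denominator Σ(Δx_t−Δx̄)² = 270.8571
r_1(Δx) = -152.7347 / 270.8571 = -0.564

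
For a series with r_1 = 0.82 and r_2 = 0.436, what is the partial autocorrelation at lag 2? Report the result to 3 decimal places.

-0.722

φ_{22} = (r_2 − r_1²) / (1 − r_1²)
r_1² = (0.82)² = 0.6724
Numerator = 0.436 − 0.6724 = -0.2364; denominator = 1 − 0.6724 = 0.3276
φ_{22} = -0.2364 / 0.3276 = -0.722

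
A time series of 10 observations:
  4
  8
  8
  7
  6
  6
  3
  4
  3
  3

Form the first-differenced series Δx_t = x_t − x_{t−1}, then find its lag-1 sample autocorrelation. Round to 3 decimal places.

First differences Δx: 4, 0, -1, -1, 0, -3, 1, -1, 0
Mean of differences = -0.1111
Numerator Σ(Δx_t−Δx̄)(Δx_{t+1}−Δx̄) = -3.5679
Denominator Σ(Δx_t−Δx̄)² = 28.8889
r_1(Δx) = -3.5679 / 28.8889 = -0.124

-0.124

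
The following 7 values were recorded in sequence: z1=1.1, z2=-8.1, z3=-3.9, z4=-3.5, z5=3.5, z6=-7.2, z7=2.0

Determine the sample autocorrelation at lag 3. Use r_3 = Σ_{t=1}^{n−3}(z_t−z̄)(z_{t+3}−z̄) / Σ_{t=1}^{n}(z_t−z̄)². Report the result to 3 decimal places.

Mean z̄ = (1.1 − 8.1 − 3.9 − 3.5 + 3.5 − 7.2 + 2.0)/7 = -2.3000
Deviations from mean: 3.4000, -5.8000, -1.6000, -1.2000, 5.8000, -4.9000, 4.3000
Σ(z_t−z̄)(z_{t+3}−z̄) = (-4.0800) + (-33.6400) + (7.8400) + (-5.1600) = -35.0400
Denominator Σ(z_t−z̄)² = 125.3400
r_3 = -35.0400 / 125.3400 = -0.280

-0.280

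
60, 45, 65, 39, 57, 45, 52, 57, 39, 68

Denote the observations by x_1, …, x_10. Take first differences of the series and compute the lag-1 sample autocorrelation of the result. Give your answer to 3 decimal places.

-0.720

First differences Δx: -15, 20, -26, 18, -12, 7, 5, -18, 29
Mean of differences = 0.8889
Numerator Σ(Δx_t−Δx̄)(Δx_{t+1}−Δx̄) = -2160.4568
Denominator Σ(Δx_t−Δx̄)² = 3000.8889
r_1(Δx) = -2160.4568 / 3000.8889 = -0.720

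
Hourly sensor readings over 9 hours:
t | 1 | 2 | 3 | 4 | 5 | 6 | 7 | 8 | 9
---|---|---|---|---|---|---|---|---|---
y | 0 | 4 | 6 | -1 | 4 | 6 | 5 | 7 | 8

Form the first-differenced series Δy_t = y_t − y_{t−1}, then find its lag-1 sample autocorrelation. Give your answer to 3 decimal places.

First differences Δy: 4, 2, -7, 5, 2, -1, 2, 1
Mean of differences = 1.0000
Numerator Σ(Δy_t−Δȳ)(Δy_{t+1}−Δȳ) = -37.0000
Denominator Σ(Δy_t−Δȳ)² = 96.0000
r_1(Δy) = -37.0000 / 96.0000 = -0.385

-0.385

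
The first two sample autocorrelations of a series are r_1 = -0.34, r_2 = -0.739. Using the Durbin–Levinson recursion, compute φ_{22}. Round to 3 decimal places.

φ_{22} = (r_2 − r_1²) / (1 − r_1²)
r_1² = (-0.34)² = 0.1156
Numerator = -0.739 − 0.1156 = -0.8546; denominator = 1 − 0.1156 = 0.8844
φ_{22} = -0.8546 / 0.8844 = -0.966

-0.966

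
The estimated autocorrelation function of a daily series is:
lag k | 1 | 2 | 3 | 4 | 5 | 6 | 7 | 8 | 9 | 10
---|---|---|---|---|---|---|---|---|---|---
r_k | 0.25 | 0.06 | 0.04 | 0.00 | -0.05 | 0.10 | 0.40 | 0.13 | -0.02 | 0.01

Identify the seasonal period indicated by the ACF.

The largest autocorrelation is r_7 = 0.40; the remaining lags stay at or below 0.25. The elevated value at lag 1 (0.25), dropping to 0.06 at lag 2, reflects decaying short-term dependence rather than seasonality.
The dominant spike at lag 7 indicates a seasonal period of 7.

7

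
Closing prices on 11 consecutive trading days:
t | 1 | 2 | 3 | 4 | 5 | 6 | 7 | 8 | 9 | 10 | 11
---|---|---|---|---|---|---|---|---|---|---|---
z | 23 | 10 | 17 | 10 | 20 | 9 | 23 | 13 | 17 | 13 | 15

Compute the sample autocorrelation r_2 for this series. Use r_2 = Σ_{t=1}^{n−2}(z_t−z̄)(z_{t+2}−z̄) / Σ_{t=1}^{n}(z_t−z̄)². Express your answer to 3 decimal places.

0.597

Mean z̄ = (23 + 10 + 17 + 10 + 20 + 9 + 23 + 13 + 17 + 13 + 15)/11 = 15.4545
Numerator Σ_{t=1}^{9}(z_t−z̄)(z_{t+2}−z̄) = 150.7686
Denominator Σ(z_t−z̄)² = 252.7273
r_2 = 150.7686 / 252.7273 = 0.597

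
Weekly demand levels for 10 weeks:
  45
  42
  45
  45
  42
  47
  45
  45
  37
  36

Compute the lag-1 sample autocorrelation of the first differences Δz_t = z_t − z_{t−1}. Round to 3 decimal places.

First differences Δz: -3, 3, 0, -3, 5, -2, 0, -8, -1
Mean of differences = -1.0000
Numerator Σ(Δz_t−Δz̄)(Δz_{t+1}−Δz̄) = -32.0000
Denominator Σ(Δz_t−Δz̄)² = 112.0000
r_1(Δz) = -32.0000 / 112.0000 = -0.286

-0.286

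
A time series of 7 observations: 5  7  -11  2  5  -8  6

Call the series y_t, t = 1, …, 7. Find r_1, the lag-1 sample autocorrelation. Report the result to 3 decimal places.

-0.434

Mean ȳ = (5 + 7 − 11 + 2 + 5 − 8 + 6)/7 = 0.8571
Deviations from mean: 4.1429, 6.1429, -11.8571, 1.1429, 4.1429, -8.8571, 5.1429
Σ(y_t−ȳ)(y_{t+1}−ȳ) = (25.4490) + (-72.8367) + (-13.5510) + (4.7347) + (-36.6939) + (-45.5510) = -138.4490
Denominator Σ(y_t−ȳ)² = 318.8571
r_1 = -138.4490 / 318.8571 = -0.434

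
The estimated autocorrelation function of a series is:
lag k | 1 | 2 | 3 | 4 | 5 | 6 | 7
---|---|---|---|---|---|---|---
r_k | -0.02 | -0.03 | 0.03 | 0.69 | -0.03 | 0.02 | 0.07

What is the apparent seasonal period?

The largest autocorrelation is r_4 = 0.69; the remaining lags stay at or below 0.07.
The dominant spike at lag 4 indicates a seasonal period of 4.

4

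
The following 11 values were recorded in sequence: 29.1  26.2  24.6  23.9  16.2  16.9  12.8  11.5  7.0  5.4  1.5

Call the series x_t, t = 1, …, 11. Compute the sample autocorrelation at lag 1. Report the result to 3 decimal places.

Mean x̄ = (29.1 + 26.2 + 24.6 + 23.9 + 16.2 + 16.9 + 12.8 + 11.5 + 7.0 + 5.4 + 1.5)/11 = 15.9182
Numerator Σ_{t=1}^{10}(x_t−x̄)(x_{t+1}−x̄) = 592.1942
Denominator Σ(x_t−x̄)² = 846.8964
r_1 = 592.1942 / 846.8964 = 0.699

0.699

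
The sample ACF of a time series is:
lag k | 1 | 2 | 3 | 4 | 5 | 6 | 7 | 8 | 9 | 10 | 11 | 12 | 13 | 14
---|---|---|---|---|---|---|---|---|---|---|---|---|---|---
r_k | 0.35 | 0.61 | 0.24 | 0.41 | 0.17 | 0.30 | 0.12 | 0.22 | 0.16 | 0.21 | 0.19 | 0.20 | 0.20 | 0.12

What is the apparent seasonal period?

The largest autocorrelation is r_2 = 0.61, with a weaker echo at lag 4 (0.41); the remaining lags stay at or below 0.35.
The dominant spike at lag 2 indicates a seasonal period of 2.

2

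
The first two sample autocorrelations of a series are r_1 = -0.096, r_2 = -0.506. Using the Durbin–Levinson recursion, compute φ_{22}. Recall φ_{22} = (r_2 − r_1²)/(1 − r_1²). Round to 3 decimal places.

-0.520

φ_{22} = (r_2 − r_1²) / (1 − r_1²)
r_1² = (-0.096)² = 0.009216
Numerator = -0.506 − 0.0092 = -0.5152; denominator = 1 − 0.0092 = 0.9908
φ_{22} = -0.5152 / 0.9908 = -0.520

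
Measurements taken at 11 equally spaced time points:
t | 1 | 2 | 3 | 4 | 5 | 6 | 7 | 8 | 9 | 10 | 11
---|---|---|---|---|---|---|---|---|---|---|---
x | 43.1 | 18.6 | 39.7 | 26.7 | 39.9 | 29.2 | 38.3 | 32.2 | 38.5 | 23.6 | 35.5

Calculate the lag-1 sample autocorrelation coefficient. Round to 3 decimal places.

Mean x̄ = (43.1 + 18.6 + 39.7 + 26.7 + 39.9 + 29.2 + 38.3 + 32.2 + 38.5 + 23.6 + 35.5)/11 = 33.2091
Numerator Σ_{t=1}^{10}(x_t−x̄)(x_{t+1}−x̄) = -455.6901
Denominator Σ(x_t−x̄)² = 609.1091
r_1 = -455.6901 / 609.1091 = -0.748

-0.748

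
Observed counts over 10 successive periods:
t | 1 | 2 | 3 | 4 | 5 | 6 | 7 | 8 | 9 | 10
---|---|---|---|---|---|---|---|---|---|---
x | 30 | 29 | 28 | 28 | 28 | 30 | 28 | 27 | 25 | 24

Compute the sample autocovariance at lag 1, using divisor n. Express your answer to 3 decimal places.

Mean x̄ = (30 + 29 + 28 + 28 + 28 + 30 + 28 + 27 + 25 + 24)/10 = 27.7000
Σ_{t=1}^{9}(x_t−x̄)(x_{t+1}−x̄) = 16.6100
γ_1 = 16.6100 / 10 = 1.661

1.661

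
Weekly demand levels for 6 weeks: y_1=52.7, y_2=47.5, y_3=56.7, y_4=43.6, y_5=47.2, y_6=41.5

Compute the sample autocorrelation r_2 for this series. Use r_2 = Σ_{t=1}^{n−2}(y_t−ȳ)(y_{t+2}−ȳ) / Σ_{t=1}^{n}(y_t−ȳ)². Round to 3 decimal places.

0.399

Mean ȳ = (52.7 + 47.5 + 56.7 + 43.6 + 47.2 + 41.5)/6 = 48.2000
Numerator Σ_{t=1}^{4}(y_t−ȳ)(y_{t+2}−ȳ) = 63.7900
Denominator Σ(y_t−ȳ)² = 160.0400
r_2 = 63.7900 / 160.0400 = 0.399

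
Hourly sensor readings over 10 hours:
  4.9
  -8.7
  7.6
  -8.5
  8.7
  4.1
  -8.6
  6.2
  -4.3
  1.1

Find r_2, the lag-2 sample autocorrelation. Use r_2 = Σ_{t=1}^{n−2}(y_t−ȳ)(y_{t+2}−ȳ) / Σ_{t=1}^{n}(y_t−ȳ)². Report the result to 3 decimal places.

0.296

Mean ȳ = (4.9 − 8.7 + 7.6 − 8.5 + 8.7 + 4.1 − 8.6 + 6.2 − 4.3 + 1.1)/10 = 0.2500
Numerator Σ_{t=1}^{8}(y_t−ȳ)(y_{t+2}−ȳ) = 134.3600
Denominator Σ(y_t−ȳ)² = 453.6850
r_2 = 134.3600 / 453.6850 = 0.296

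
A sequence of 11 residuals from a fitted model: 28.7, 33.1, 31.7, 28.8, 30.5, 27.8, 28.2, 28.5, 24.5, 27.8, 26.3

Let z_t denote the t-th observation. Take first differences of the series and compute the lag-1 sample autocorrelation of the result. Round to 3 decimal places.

First differences Δz: 4.4, -1.4, -2.9, 1.7, -2.7, 0.4, 0.3, -4.0, 3.3, -1.5
Mean of differences = -0.2400
Numerator Σ(Δz_t−Δz̄)(Δz_{t+1}−Δz̄) = -33.2596
Denominator Σ(Δz_t−Δz̄)² = 68.7240
r_1(Δz) = -33.2596 / 68.7240 = -0.484

-0.484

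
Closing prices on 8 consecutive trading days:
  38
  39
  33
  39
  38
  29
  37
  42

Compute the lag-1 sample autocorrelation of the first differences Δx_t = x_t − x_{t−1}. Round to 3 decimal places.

-0.290

First differences Δx: 1, -6, 6, -1, -9, 8, 5
Mean of differences = 0.5714
Numerator Σ(Δx_t−Δx̄)(Δx_{t+1}−Δx̄) = -70.1837
Denominator Σ(Δx_t−Δx̄)² = 241.7143
r_1(Δx) = -70.1837 / 241.7143 = -0.290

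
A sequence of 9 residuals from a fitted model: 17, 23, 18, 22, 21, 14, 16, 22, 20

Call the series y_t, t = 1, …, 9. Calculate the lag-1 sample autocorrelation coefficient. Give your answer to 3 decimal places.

-0.138

Mean ȳ = (17 + 23 + 18 + 22 + 21 + 14 + 16 + 22 + 20)/9 = 19.2222
Numerator Σ_{t=1}^{8}(y_t−ȳ)(y_{t+1}−ȳ) = -10.7160
Denominator Σ(y_t−ȳ)² = 77.5556
r_1 = -10.7160 / 77.5556 = -0.138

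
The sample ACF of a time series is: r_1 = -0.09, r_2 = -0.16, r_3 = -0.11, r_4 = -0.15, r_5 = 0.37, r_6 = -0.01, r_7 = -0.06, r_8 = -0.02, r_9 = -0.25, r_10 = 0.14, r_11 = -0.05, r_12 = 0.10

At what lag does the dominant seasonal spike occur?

The largest autocorrelation is r_5 = 0.37; the remaining lags stay at or below 0.14.
The dominant spike at lag 5 indicates a seasonal period of 5.

5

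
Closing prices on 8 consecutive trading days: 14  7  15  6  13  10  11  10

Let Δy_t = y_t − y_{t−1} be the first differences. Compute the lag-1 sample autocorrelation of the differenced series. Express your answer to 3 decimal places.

-0.850

First differences Δy: -7, 8, -9, 7, -3, 1, -1
Mean of differences = -0.5714
Numerator Σ(Δy_t−Δȳ)(Δy_{t+1}−Δȳ) = -214.0408
Denominator Σ(Δy_t−Δȳ)² = 251.7143
r_1(Δy) = -214.0408 / 251.7143 = -0.850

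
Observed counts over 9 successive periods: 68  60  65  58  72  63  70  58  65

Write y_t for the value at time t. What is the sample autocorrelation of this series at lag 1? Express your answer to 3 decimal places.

-0.628

Mean ȳ = (68 + 60 + 65 + 58 + 72 + 63 + 70 + 58 + 65)/9 = 64.3333
Numerator Σ_{t=1}^{8}(y_t−ȳ)(y_{t+1}−ȳ) = -129.4444
Denominator Σ(y_t−ȳ)² = 206.0000
r_1 = -129.4444 / 206.0000 = -0.628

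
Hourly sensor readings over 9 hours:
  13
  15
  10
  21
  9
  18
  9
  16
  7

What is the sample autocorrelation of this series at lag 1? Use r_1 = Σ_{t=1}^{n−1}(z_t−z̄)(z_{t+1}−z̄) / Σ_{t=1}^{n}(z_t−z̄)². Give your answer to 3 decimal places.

-0.742

Mean z̄ = (13 + 15 + 10 + 21 + 9 + 18 + 9 + 16 + 7)/9 = 13.1111
Numerator Σ_{t=1}^{8}(z_t−z̄)(z_{t+1}−z̄) = -132.7901
Denominator Σ(z_t−z̄)² = 178.8889
r_1 = -132.7901 / 178.8889 = -0.742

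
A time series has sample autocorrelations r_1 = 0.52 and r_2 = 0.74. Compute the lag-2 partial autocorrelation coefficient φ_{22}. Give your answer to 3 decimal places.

φ_{22} = (r_2 − r_1²) / (1 − r_1²)
r_1² = (0.52)² = 0.2704
Numerator = 0.74 − 0.2704 = 0.4696; denominator = 1 − 0.2704 = 0.7296
φ_{22} = 0.4696 / 0.7296 = 0.644

0.644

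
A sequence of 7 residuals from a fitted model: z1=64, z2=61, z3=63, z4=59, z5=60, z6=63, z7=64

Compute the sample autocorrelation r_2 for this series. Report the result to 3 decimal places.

-0.167

Mean z̄ = (64 + 61 + 63 + 59 + 60 + 63 + 64)/7 = 62.0000
Deviations from mean: 2.0000, -1.0000, 1.0000, -3.0000, -2.0000, 1.0000, 2.0000
Numerator Σ_{t=1}^{5}(z_t−z̄)(z_{t+2}−z̄) = -4.0000
Denominator Σ(z_t−z̄)² = 24.0000
r_2 = -4.0000 / 24.0000 = -0.167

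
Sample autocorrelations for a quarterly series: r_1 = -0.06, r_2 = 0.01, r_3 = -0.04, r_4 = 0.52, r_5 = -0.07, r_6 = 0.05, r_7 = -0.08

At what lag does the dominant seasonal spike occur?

4

The largest autocorrelation is r_4 = 0.52; the remaining lags stay at or below 0.05.
The dominant spike at lag 4 indicates a seasonal period of 4.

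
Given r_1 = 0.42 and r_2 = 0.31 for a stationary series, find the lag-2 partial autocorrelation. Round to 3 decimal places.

φ_{22} = (r_2 − r_1²) / (1 − r_1²)
r_1² = (0.42)² = 0.1764
Numerator = 0.31 − 0.1764 = 0.1336; denominator = 1 − 0.1764 = 0.8236
φ_{22} = 0.1336 / 0.8236 = 0.162

0.162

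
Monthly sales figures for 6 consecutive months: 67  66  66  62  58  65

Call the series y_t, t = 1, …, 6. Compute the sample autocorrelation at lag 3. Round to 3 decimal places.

-0.276

Mean ȳ = (67 + 66 + 66 + 62 + 58 + 65)/6 = 64.0000
Σ(y_t−ȳ)(y_{t+3}−ȳ) = (-6.0000) + (-12.0000) + (2.0000) = -16.0000
Denominator Σ(y_t−ȳ)² = 58.0000
r_3 = -16.0000 / 58.0000 = -0.276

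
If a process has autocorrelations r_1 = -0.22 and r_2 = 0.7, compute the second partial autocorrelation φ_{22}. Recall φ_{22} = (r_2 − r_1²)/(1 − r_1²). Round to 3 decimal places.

0.685

φ_{22} = (r_2 − r_1²) / (1 − r_1²)
r_1² = (-0.22)² = 0.0484
Numerator = 0.7 − 0.0484 = 0.6516; denominator = 1 − 0.0484 = 0.9516
φ_{22} = 0.6516 / 0.9516 = 0.685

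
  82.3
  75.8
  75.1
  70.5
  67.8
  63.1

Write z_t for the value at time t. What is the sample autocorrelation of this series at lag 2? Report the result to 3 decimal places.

Mean z̄ = (82.3 + 75.8 + 75.1 + 70.5 + 67.8 + 63.1)/6 = 72.4333
Deviations from mean: 9.8667, 3.3667, 2.6667, -1.9333, -4.6333, -9.3333
Numerator Σ_{t=1}^{4}(z_t−z̄)(z_{t+2}−z̄) = 25.4911
Denominator Σ(z_t−z̄)² = 228.1133
r_2 = 25.4911 / 228.1133 = 0.112

0.112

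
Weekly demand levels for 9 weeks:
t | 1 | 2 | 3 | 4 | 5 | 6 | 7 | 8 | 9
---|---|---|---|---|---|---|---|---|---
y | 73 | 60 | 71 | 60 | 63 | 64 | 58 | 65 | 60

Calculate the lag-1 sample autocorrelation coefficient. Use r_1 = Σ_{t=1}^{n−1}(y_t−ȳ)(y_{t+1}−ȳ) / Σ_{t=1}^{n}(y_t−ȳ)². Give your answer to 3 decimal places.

-0.462

Mean ȳ = (73 + 60 + 71 + 60 + 63 + 64 + 58 + 65 + 60)/9 = 63.7778
Numerator Σ_{t=1}^{8}(y_t−ȳ)(y_{t+1}−ȳ) = -99.6049
Denominator Σ(y_t−ȳ)² = 215.5556
r_1 = -99.6049 / 215.5556 = -0.462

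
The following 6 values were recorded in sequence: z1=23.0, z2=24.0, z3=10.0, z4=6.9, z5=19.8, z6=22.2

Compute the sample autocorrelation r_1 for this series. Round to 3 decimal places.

Mean z̄ = (23.0 + 24.0 + 10.0 + 6.9 + 19.8 + 22.2)/6 = 17.6500
Deviations from mean: 5.3500, 6.3500, -7.6500, -10.7500, 2.1500, 4.5500
Σ(z_t−z̄)(z_{t+1}−z̄) = (33.9725) + (-48.5775) + (82.2375) + (-23.1125) + (9.7825) = 54.3025
Denominator Σ(z_t−z̄)² = 268.3550
r_1 = 54.3025 / 268.3550 = 0.202

0.202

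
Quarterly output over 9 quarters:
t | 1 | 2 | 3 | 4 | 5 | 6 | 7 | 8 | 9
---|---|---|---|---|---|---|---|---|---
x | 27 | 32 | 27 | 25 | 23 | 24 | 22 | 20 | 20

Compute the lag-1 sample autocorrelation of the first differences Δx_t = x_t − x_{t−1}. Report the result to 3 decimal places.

-0.366

First differences Δx: 5, -5, -2, -2, 1, -2, -2, 0
Mean of differences = -0.8750
Numerator Σ(Δx_t−Δx̄)(Δx_{t+1}−Δx̄) = -22.2656
Denominator Σ(Δx_t−Δx̄)² = 60.8750
r_1(Δx) = -22.2656 / 60.8750 = -0.366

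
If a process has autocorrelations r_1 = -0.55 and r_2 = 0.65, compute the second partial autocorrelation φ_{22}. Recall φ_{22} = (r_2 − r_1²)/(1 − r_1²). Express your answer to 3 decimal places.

φ_{22} = (r_2 − r_1²) / (1 − r_1²)
r_1² = (-0.55)² = 0.3025
Numerator = 0.65 − 0.3025 = 0.3475; denominator = 1 − 0.3025 = 0.6975
φ_{22} = 0.3475 / 0.6975 = 0.498

0.498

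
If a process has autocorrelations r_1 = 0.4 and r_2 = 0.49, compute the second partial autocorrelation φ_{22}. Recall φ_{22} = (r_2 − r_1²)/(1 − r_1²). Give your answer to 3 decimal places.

0.393

φ_{22} = (r_2 − r_1²) / (1 − r_1²)
r_1² = (0.4)² = 0.16
Numerator = 0.49 − 0.1600 = 0.3300; denominator = 1 − 0.1600 = 0.8400
φ_{22} = 0.3300 / 0.8400 = 0.393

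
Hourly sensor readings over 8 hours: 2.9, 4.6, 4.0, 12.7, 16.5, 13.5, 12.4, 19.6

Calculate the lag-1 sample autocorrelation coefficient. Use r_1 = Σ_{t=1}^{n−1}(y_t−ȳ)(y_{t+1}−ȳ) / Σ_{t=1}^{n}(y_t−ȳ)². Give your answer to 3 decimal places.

0.454

Mean ȳ = (2.9 + 4.6 + 4.0 + 12.7 + 16.5 + 13.5 + 12.4 + 19.6)/8 = 10.7750
Deviations from mean: -7.8750, -6.1750, -6.7750, 1.9250, 5.7250, 2.7250, 1.6250, 8.8250
Σ(y_t−ȳ)(y_{t+1}−ȳ) = (48.6281) + (41.8356) + (-13.0419) + (11.0206) + (15.6006) + (4.4281) + (14.3406) = 122.8119
Denominator Σ(y_t−ȳ)² = 270.4750
r_1 = 122.8119 / 270.4750 = 0.454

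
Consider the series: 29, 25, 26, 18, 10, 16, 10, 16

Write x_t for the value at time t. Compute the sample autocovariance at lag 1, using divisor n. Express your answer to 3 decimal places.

Mean x̄ = (29 + 25 + 26 + 18 + 10 + 16 + 10 + 16)/8 = 18.7500
Σ_{t=1}^{7}(x_t−x̄)(x_{t+1}−x̄) = 182.6875
γ_1 = 182.6875 / 8 = 22.836

22.836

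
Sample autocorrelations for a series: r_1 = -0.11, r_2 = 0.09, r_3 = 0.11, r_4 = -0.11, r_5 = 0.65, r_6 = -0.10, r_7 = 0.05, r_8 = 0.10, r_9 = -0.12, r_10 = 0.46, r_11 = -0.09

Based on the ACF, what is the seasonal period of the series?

5

The largest autocorrelation is r_5 = 0.65, with a weaker echo at lag 10 (0.46); the remaining lags stay at or below 0.11.
The dominant spike at lag 5 indicates a seasonal period of 5.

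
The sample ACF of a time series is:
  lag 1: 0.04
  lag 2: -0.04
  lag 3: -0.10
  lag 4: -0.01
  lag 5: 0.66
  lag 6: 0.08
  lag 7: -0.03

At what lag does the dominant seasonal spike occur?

5

The largest autocorrelation is r_5 = 0.66; the remaining lags stay at or below 0.08.
The dominant spike at lag 5 indicates a seasonal period of 5.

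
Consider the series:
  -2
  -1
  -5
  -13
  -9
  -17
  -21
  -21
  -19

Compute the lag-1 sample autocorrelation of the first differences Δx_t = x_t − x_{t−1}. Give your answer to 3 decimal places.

-0.352

First differences Δx: 1, -4, -8, 4, -8, -4, 0, 2
Mean of differences = -2.1250
Numerator Σ(Δx_t−Δx̄)(Δx_{t+1}−Δx̄) = -51.0156
Denominator Σ(Δx_t−Δx̄)² = 144.8750
r_1(Δx) = -51.0156 / 144.8750 = -0.352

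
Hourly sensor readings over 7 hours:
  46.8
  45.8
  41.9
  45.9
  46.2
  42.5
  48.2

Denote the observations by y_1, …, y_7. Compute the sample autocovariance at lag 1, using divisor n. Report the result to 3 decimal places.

-1.853

Mean ȳ = (46.8 + 45.8 + 41.9 + 45.9 + 46.2 + 42.5 + 48.2)/7 = 45.3286
Σ_{t=1}^{6}(y_t−ȳ)(y_{t+1}−ȳ) = -12.9708
γ_1 = -12.9708 / 7 = -1.853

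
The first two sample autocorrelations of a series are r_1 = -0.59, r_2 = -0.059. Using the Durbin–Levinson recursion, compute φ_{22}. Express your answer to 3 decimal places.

-0.624

φ_{22} = (r_2 − r_1²) / (1 − r_1²)
r_1² = (-0.59)² = 0.3481
Numerator = -0.059 − 0.3481 = -0.4071; denominator = 1 − 0.3481 = 0.6519
φ_{22} = -0.4071 / 0.6519 = -0.624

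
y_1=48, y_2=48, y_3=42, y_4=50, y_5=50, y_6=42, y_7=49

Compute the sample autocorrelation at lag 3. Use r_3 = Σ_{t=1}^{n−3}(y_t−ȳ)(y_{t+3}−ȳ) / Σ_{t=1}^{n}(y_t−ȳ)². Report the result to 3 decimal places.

0.500

Mean ȳ = (48 + 48 + 42 + 50 + 50 + 42 + 49)/7 = 47.0000
Σ(y_t−ȳ)(y_{t+3}−ȳ) = (3.0000) + (3.0000) + (25.0000) + (6.0000) = 37.0000
Denominator Σ(y_t−ȳ)² = 74.0000
r_3 = 37.0000 / 74.0000 = 0.500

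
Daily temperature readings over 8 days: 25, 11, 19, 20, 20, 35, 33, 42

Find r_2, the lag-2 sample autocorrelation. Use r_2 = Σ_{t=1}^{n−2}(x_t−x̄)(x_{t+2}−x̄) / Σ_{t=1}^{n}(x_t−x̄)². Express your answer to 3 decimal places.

0.250

Mean x̄ = (25 + 11 + 19 + 20 + 20 + 35 + 33 + 42)/8 = 25.6250
Deviations from mean: -0.6250, -14.6250, -6.6250, -5.6250, -5.6250, 9.3750, 7.3750, 16.3750
Σ(x_t−x̄)(x_{t+2}−x̄) = (4.1406) + (82.2656) + (37.2656) + (-52.7344) + (-41.4844) + (153.5156) = 182.9688
Denominator Σ(x_t−x̄)² = 731.8750
r_2 = 182.9688 / 731.8750 = 0.250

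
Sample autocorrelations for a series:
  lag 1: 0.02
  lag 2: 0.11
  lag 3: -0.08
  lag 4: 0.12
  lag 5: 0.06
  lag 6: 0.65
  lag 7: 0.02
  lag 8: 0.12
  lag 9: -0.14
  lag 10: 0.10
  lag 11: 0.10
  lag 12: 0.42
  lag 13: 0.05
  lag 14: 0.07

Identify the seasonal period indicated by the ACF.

6

The largest autocorrelation is r_6 = 0.65, with a weaker echo at lag 12 (0.42); the remaining lags stay at or below 0.12.
The dominant spike at lag 6 indicates a seasonal period of 6.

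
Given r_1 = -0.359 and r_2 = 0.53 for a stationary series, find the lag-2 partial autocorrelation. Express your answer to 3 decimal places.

φ_{22} = (r_2 − r_1²) / (1 − r_1²)
r_1² = (-0.359)² = 0.128881
Numerator = 0.53 − 0.1289 = 0.4011; denominator = 1 − 0.1289 = 0.8711
φ_{22} = 0.4011 / 0.8711 = 0.460

0.460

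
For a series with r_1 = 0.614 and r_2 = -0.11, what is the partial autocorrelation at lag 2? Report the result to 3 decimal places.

φ_{22} = (r_2 − r_1²) / (1 − r_1²)
r_1² = (0.614)² = 0.376996
Numerator = -0.11 − 0.3770 = -0.4870; denominator = 1 − 0.3770 = 0.6230
φ_{22} = -0.4870 / 0.6230 = -0.782

-0.782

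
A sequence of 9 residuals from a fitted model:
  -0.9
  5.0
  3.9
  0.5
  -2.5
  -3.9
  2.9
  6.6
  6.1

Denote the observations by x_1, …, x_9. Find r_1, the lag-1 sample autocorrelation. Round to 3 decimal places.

Mean x̄ = (-0.9 + 5.0 + 3.9 + 0.5 − 2.5 − 3.9 + 2.9 + 6.6 + 6.1)/9 = 1.9667
Numerator Σ_{t=1}^{8}(x_t−x̄)(x_{t+1}−x̄) = 45.0889
Denominator Σ(x_t−x̄)² = 117.1000
r_1 = 45.0889 / 117.1000 = 0.385

0.385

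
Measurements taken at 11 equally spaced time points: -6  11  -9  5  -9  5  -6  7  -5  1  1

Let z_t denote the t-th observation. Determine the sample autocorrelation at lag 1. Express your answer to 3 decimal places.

-0.859

Mean z̄ = (-6 + 11 − 9 + 5 − 9 + 5 − 6 + 7 − 5 + 1 + 1)/11 = -0.4545
Numerator Σ_{t=1}^{10}(z_t−z̄)(z_{t+1}−z̄) = -411.2066
Denominator Σ(z_t−z̄)² = 478.7273
r_1 = -411.2066 / 478.7273 = -0.859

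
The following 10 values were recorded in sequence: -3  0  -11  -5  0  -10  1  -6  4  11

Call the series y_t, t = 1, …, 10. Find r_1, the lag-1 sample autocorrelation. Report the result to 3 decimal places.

0.010

Mean ȳ = (-3 + 0 − 11 − 5 + 0 − 10 + 1 − 6 + 4 + 11)/10 = -1.9000
Numerator Σ_{t=1}^{9}(y_t−ȳ)(y_{t+1}−ȳ) = 4.0900
Denominator Σ(y_t−ȳ)² = 392.9000
r_1 = 4.0900 / 392.9000 = 0.010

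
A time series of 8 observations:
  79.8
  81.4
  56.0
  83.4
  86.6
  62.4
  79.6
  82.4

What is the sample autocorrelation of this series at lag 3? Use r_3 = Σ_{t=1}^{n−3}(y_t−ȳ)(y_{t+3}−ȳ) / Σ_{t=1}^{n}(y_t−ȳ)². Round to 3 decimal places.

0.523

Mean ȳ = (79.8 + 81.4 + 56.0 + 83.4 + 86.6 + 62.4 + 79.6 + 82.4)/8 = 76.4500
Deviations from mean: 3.3500, 4.9500, -20.4500, 6.9500, 10.1500, -14.0500, 3.1500, 5.9500
Σ(y_t−ȳ)(y_{t+3}−ȳ) = (23.2825) + (50.2425) + (287.3225) + (21.8925) + (60.3925) = 443.1325
Denominator Σ(y_t−ȳ)² = 847.9800
r_3 = 443.1325 / 847.9800 = 0.523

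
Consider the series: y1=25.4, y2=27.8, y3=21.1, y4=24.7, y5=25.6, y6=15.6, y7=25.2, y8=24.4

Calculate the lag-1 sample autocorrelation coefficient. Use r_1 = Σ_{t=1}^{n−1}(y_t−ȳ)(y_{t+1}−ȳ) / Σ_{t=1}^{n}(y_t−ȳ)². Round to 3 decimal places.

Mean ȳ = (25.4 + 27.8 + 21.1 + 24.7 + 25.6 + 15.6 + 25.2 + 24.4)/8 = 23.7250
Deviations from mean: 1.6750, 4.0750, -2.6250, 0.9750, 1.8750, -8.1250, 1.4750, 0.6750
Numerator Σ_{t=1}^{7}(y_t−ȳ)(y_{t+1}−ȳ) = -30.8256
Denominator Σ(y_t−ȳ)² = 99.4150
r_1 = -30.8256 / 99.4150 = -0.310

-0.310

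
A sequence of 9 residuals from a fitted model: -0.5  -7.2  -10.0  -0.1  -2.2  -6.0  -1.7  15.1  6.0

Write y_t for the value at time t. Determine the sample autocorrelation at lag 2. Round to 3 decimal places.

Mean ȳ = (-0.5 − 7.2 − 10.0 − 0.1 − 2.2 − 6.0 − 1.7 + 15.1 + 6.0)/9 = -0.7333
Numerator Σ_{t=1}^{7}(y_t−ȳ)(y_{t+2}−ȳ) = -84.4822
Denominator Σ(y_t−ȳ)² = 455.0000
r_2 = -84.4822 / 455.0000 = -0.186

-0.186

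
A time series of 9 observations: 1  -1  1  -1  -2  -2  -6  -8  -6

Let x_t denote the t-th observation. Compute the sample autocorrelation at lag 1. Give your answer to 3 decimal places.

Mean x̄ = (1 − 1 + 1 − 1 − 2 − 2 − 6 − 8 − 6)/9 = -2.6667
Numerator Σ_{t=1}^{8}(x_t−x̄)(x_{t+1}−x̄) = 53.2222
Denominator Σ(x_t−x̄)² = 84.0000
r_1 = 53.2222 / 84.0000 = 0.634

0.634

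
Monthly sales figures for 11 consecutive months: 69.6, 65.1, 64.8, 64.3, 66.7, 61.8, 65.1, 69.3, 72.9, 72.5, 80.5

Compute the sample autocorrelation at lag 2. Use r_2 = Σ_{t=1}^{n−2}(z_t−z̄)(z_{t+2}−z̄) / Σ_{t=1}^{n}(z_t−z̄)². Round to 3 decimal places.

Mean z̄ = (69.6 + 65.1 + 64.8 + 64.3 + 66.7 + 61.8 + 65.1 + 69.3 + 72.9 + 72.5 + 80.5)/11 = 68.4182
Numerator Σ_{t=1}^{9}(z_t−z̄)(z_{t+2}−z̄) = 85.6021
Denominator Σ(z_t−z̄)² = 283.7164
r_2 = 85.6021 / 283.7164 = 0.302

0.302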